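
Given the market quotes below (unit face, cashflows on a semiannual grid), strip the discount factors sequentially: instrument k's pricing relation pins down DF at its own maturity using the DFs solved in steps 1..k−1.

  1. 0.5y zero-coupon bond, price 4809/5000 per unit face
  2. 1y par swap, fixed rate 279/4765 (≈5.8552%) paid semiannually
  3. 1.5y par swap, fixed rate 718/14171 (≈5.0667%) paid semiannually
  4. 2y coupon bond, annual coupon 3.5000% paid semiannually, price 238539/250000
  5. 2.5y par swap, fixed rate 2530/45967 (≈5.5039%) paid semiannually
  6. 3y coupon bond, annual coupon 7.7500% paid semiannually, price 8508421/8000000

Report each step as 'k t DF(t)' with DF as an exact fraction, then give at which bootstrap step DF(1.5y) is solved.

step 1 [0.5y] zero: DF = P = 4809/5000 ≈ 0.961800
step 2 [1y] swap r/2=279/9530: DF=(1 − 279/9530·(0.961800))/(1+279/9530) = 4721/5000 ≈ 0.944200
step 3 [1.5y] swap r/2=359/14171: DF=(1 − 359/14171·(0.961800+0.944200))/(1+359/14171) = 4641/5000 ≈ 0.928200
step 4 [2y] bond c/2=7/400: DF=(238539/250000 − 7/400·(0.961800+0.944200+0.928200))/(1+7/400) = 889/1000 ≈ 0.889000
step 5 [2.5y] swap r/2=1265/45967: DF=(1 − 1265/45967·(0.961800+0.944200+0.928200+0.889000))/(1+1265/45967) = 1747/2000 ≈ 0.873500
step 6 [3y] bond c/2=31/800: DF=(8508421/8000000 − 31/800·(0.961800+0.944200+0.928200+0.889000+0.873500))/(1+31/800) = 2131/2500 ≈ 0.852400

1 1/2 4809/5000
2 1 4721/5000
3 3/2 4641/5000
4 2 889/1000
5 5/2 1747/2000
6 3 2131/2500
DF(1.5y) is solved at step 3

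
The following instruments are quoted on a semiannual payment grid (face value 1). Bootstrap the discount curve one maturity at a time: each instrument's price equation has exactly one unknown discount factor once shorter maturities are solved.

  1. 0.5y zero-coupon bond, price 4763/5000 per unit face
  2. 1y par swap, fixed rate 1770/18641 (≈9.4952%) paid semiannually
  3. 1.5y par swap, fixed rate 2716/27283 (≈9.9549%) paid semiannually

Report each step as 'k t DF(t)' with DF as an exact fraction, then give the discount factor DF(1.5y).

1 1/2 4763/5000
2 1 1823/2000
3 3/2 4321/5000
DF(1.5y) = 4321/5000 ≈ 0.864200

step 1 [0.5y] zero: DF = P = 4763/5000 ≈ 0.952600
step 2 [1y] swap r/2=885/18641: DF=(1 − 885/18641·(0.952600))/(1+885/18641) = 1823/2000 ≈ 0.911500
step 3 [1.5y] swap r/2=1358/27283: DF=(1 − 1358/27283·(0.952600+0.911500))/(1+1358/27283) = 4321/5000 ≈ 0.864200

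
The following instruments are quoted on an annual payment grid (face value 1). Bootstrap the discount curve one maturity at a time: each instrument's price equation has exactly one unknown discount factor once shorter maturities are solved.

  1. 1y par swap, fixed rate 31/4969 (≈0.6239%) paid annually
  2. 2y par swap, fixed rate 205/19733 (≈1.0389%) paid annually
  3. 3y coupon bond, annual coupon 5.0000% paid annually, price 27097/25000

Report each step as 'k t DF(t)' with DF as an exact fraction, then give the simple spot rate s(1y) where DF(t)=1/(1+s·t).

1 1 4969/5000
2 2 1959/2000
3 3 9383/10000
s(1y) = (1/(4969/5000) − 1)/(1) = 31/4969 ≈ 0.6239%

step 1 [1y] swap r/1=31/4969: DF=(1 − 31/4969·(0))/(1+31/4969) = 4969/5000 ≈ 0.993800
step 2 [2y] swap r/1=205/19733: DF=(1 − 205/19733·(0.993800))/(1+205/19733) = 1959/2000 ≈ 0.979500
step 3 [3y] bond c/1=1/20: DF=(27097/25000 − 1/20·(0.993800+0.979500))/(1+1/20) = 9383/10000 ≈ 0.938300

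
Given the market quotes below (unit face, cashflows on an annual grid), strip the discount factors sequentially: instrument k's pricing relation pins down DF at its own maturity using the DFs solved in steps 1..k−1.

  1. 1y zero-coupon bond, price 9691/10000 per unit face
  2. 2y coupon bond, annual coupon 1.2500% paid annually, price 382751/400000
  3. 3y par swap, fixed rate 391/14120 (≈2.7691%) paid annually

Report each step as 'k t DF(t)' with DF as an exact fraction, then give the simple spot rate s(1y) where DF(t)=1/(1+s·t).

step 1 [1y] zero: DF = P = 9691/10000 ≈ 0.969100
step 2 [2y] bond c/1=1/80: DF=(382751/400000 − 1/80·(0.969100))/(1+1/80) = 9331/10000 ≈ 0.933100
step 3 [3y] swap r/1=391/14120: DF=(1 − 391/14120·(0.969100+0.933100))/(1+391/14120) = 4609/5000 ≈ 0.921800

1 1 9691/10000
2 2 9331/10000
3 3 4609/5000
s(1y) = (1/(9691/10000) − 1)/(1) = 309/9691 ≈ 3.1885%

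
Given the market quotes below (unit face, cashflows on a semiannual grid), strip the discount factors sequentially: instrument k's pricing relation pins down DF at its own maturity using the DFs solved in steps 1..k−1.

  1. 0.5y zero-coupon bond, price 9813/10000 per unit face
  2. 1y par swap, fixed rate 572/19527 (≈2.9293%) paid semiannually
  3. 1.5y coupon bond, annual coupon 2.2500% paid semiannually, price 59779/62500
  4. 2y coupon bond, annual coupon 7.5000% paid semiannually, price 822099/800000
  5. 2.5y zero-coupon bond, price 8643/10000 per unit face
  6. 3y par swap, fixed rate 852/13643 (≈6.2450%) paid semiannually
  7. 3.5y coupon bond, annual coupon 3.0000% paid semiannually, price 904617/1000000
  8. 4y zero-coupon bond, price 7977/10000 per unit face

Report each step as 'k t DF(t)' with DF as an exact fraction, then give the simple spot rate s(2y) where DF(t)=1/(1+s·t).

step 1 [0.5y] zero: DF = P = 9813/10000 ≈ 0.981300
step 2 [1y] swap r/2=286/19527: DF=(1 − 286/19527·(0.981300))/(1+286/19527) = 4857/5000 ≈ 0.971400
step 3 [1.5y] bond c/2=9/800: DF=(59779/62500 − 9/800·(0.981300+0.971400))/(1+9/800) = 9241/10000 ≈ 0.924100
step 4 [2y] bond c/2=3/80: DF=(822099/800000 − 3/80·(0.981300+0.971400+0.924100))/(1+3/80) = 1773/2000 ≈ 0.886500
step 5 [2.5y] zero: DF = P = 8643/10000 ≈ 0.864300
step 6 [3y] swap r/2=426/13643: DF=(1 − 426/13643·(0.981300+0.971400+0.924100+0.886500+0.864300))/(1+426/13643) = 1037/1250 ≈ 0.829600
step 7 [3.5y] bond c/2=3/200: DF=(904617/1000000 − 3/200·(0.981300+0.971400+0.924100+0.886500+0.864300+0.829600))/(1+3/200) = 4053/5000 ≈ 0.810600
step 8 [4y] zero: DF = P = 7977/10000 ≈ 0.797700

1 1/2 9813/10000
2 1 4857/5000
3 3/2 9241/10000
4 2 1773/2000
5 5/2 8643/10000
6 3 1037/1250
7 7/2 4053/5000
8 4 7977/10000
s(2y) = (1/(1773/2000) − 1)/(2) = 227/3546 ≈ 6.4016%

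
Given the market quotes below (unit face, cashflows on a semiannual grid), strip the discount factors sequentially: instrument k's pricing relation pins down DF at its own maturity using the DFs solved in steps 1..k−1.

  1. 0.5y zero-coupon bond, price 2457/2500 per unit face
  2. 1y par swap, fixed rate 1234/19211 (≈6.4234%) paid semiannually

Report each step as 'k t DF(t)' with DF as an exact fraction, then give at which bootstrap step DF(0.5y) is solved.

1 1/2 2457/2500
2 1 9383/10000
DF(0.5y) is solved at step 1

step 1 [0.5y] zero: DF = P = 2457/2500 ≈ 0.982800
step 2 [1y] swap r/2=617/19211: DF=(1 − 617/19211·(0.982800))/(1+617/19211) = 9383/10000 ≈ 0.938300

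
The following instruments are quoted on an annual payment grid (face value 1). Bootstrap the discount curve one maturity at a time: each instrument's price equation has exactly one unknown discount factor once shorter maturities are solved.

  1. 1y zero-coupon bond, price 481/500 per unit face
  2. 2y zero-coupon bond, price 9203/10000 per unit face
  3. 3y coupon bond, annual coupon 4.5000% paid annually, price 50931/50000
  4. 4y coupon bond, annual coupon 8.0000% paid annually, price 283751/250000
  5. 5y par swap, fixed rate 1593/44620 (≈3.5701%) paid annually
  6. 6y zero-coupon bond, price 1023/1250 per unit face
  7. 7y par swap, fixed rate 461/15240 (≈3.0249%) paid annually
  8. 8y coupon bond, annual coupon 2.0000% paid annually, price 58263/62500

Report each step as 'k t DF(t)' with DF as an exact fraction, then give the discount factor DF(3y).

step 1 [1y] zero: DF = P = 481/500 ≈ 0.962000
step 2 [2y] zero: DF = P = 9203/10000 ≈ 0.920300
step 3 [3y] bond c/1=9/200: DF=(50931/50000 − 9/200·(0.962000+0.920300))/(1+9/200) = 8937/10000 ≈ 0.893700
step 4 [4y] bond c/1=2/25: DF=(283751/250000 − 2/25·(0.962000+0.920300+0.893700))/(1+2/25) = 8453/10000 ≈ 0.845300
step 5 [5y] swap r/1=1593/44620: DF=(1 − 1593/44620·(0.962000+0.920300+0.893700+0.845300))/(1+1593/44620) = 8407/10000 ≈ 0.840700
step 6 [6y] zero: DF = P = 1023/1250 ≈ 0.818400
step 7 [7y] swap r/1=461/15240: DF=(1 − 461/15240·(0.962000+0.920300+0.893700+0.845300+0.840700+0.818400))/(1+461/15240) = 2039/2500 ≈ 0.815600
step 8 [8y] bond c/1=1/50: DF=(58263/62500 − 1/50·(0.962000+0.920300+0.893700+0.845300+0.840700+0.818400+0.815600))/(1+1/50) = 993/1250 ≈ 0.794400

1 1 481/500
2 2 9203/10000
3 3 8937/10000
4 4 8453/10000
5 5 8407/10000
6 6 1023/1250
7 7 2039/2500
8 8 993/1250
DF(3y) = 8937/10000 ≈ 0.893700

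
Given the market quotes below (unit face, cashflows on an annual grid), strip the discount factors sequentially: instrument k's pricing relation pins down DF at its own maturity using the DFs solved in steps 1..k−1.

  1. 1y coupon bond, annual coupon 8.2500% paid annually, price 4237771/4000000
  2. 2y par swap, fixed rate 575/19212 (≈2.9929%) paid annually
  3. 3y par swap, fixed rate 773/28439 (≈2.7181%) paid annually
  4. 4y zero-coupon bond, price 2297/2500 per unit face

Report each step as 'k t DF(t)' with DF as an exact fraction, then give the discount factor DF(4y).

step 1 [1y] bond c/1=33/400: DF=(4237771/4000000 − 33/400·(0))/(1+33/400) = 9787/10000 ≈ 0.978700
step 2 [2y] swap r/1=575/19212: DF=(1 − 575/19212·(0.978700))/(1+575/19212) = 377/400 ≈ 0.942500
step 3 [3y] swap r/1=773/28439: DF=(1 − 773/28439·(0.978700+0.942500))/(1+773/28439) = 9227/10000 ≈ 0.922700
step 4 [4y] zero: DF = P = 2297/2500 ≈ 0.918800

1 1 9787/10000
2 2 377/400
3 3 9227/10000
4 4 2297/2500
DF(4y) = 2297/2500 ≈ 0.918800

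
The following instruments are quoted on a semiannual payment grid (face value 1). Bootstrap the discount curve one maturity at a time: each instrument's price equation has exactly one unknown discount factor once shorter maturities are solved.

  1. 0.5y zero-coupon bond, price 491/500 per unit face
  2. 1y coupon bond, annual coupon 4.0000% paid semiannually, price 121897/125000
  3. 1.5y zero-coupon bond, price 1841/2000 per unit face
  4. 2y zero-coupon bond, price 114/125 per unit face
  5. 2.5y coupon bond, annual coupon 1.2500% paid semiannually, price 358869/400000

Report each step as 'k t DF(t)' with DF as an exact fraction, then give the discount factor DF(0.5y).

step 1 [0.5y] zero: DF = P = 491/500 ≈ 0.982000
step 2 [1y] bond c/2=1/50: DF=(121897/125000 − 1/50·(0.982000))/(1+1/50) = 1171/1250 ≈ 0.936800
step 3 [1.5y] zero: DF = P = 1841/2000 ≈ 0.920500
step 4 [2y] zero: DF = P = 114/125 ≈ 0.912000
step 5 [2.5y] bond c/2=1/160: DF=(358869/400000 − 1/160·(0.982000+0.936800+0.920500+0.912000))/(1+1/160) = 8683/10000 ≈ 0.868300

1 1/2 491/500
2 1 1171/1250
3 3/2 1841/2000
4 2 114/125
5 5/2 8683/10000
DF(0.5y) = 491/500 ≈ 0.982000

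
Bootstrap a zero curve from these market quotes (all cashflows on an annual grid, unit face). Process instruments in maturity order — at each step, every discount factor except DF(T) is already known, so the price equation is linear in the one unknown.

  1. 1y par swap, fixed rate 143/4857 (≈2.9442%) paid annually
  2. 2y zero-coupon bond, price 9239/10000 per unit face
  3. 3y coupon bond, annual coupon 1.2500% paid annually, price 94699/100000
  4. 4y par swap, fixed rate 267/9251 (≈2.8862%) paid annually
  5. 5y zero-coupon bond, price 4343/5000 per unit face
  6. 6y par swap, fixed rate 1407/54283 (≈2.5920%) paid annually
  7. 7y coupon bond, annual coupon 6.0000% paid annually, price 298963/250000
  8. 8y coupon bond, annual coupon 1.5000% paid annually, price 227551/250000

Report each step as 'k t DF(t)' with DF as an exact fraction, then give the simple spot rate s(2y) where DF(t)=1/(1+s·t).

1 1 4857/5000
2 2 9239/10000
3 3 9119/10000
4 4 2233/2500
5 5 4343/5000
6 6 8593/10000
7 7 8209/10000
8 8 2011/2500
s(2y) = (1/(9239/10000) − 1)/(2) = 761/18478 ≈ 4.1184%

step 1 [1y] swap r/1=143/4857: DF=(1 − 143/4857·(0))/(1+143/4857) = 4857/5000 ≈ 0.971400
step 2 [2y] zero: DF = P = 9239/10000 ≈ 0.923900
step 3 [3y] bond c/1=1/80: DF=(94699/100000 − 1/80·(0.971400+0.923900))/(1+1/80) = 9119/10000 ≈ 0.911900
step 4 [4y] swap r/1=267/9251: DF=(1 − 267/9251·(0.971400+0.923900+0.911900))/(1+267/9251) = 2233/2500 ≈ 0.893200
step 5 [5y] zero: DF = P = 4343/5000 ≈ 0.868600
step 6 [6y] swap r/1=1407/54283: DF=(1 − 1407/54283·(0.971400+0.923900+0.911900+0.893200+0.868600))/(1+1407/54283) = 8593/10000 ≈ 0.859300
step 7 [7y] bond c/1=3/50: DF=(298963/250000 − 3/50·(0.971400+0.923900+0.911900+0.893200+0.868600+0.859300))/(1+3/50) = 8209/10000 ≈ 0.820900
step 8 [8y] bond c/1=3/200: DF=(227551/250000 − 3/200·(0.971400+0.923900+0.911900+0.893200+0.868600+0.859300+0.820900))/(1+3/200) = 2011/2500 ≈ 0.804400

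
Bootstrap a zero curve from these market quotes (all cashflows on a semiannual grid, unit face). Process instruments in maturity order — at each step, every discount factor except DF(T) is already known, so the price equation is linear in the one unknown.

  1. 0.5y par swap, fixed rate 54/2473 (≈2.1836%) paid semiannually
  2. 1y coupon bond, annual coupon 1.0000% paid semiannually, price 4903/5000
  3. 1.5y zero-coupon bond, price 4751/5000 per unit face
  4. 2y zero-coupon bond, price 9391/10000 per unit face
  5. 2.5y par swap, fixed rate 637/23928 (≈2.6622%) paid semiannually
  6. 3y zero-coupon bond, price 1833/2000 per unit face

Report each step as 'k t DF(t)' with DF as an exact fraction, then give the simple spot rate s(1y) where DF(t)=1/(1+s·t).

1 1/2 2473/2500
2 1 2427/2500
3 3/2 4751/5000
4 2 9391/10000
5 5/2 9363/10000
6 3 1833/2000
s(1y) = (1/(2427/2500) − 1)/(1) = 73/2427 ≈ 3.0078%

step 1 [0.5y] swap r/2=27/2473: DF=(1 − 27/2473·(0))/(1+27/2473) = 2473/2500 ≈ 0.989200
step 2 [1y] bond c/2=1/200: DF=(4903/5000 − 1/200·(0.989200))/(1+1/200) = 2427/2500 ≈ 0.970800
step 3 [1.5y] zero: DF = P = 4751/5000 ≈ 0.950200
step 4 [2y] zero: DF = P = 9391/10000 ≈ 0.939100
step 5 [2.5y] swap r/2=637/47856: DF=(1 − 637/47856·(0.989200+0.970800+0.950200+0.939100))/(1+637/47856) = 9363/10000 ≈ 0.936300
step 6 [3y] zero: DF = P = 1833/2000 ≈ 0.916500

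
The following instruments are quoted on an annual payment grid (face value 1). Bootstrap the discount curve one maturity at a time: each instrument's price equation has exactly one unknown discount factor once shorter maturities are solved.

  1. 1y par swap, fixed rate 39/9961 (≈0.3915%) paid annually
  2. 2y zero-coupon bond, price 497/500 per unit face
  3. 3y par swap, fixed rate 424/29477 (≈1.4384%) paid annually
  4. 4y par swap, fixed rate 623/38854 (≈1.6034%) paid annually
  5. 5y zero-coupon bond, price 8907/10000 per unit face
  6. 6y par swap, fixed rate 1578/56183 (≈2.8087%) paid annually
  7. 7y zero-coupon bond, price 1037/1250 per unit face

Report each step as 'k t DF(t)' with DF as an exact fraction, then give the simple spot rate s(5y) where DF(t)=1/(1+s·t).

step 1 [1y] swap r/1=39/9961: DF=(1 − 39/9961·(0))/(1+39/9961) = 9961/10000 ≈ 0.996100
step 2 [2y] zero: DF = P = 497/500 ≈ 0.994000
step 3 [3y] swap r/1=424/29477: DF=(1 − 424/29477·(0.996100+0.994000))/(1+424/29477) = 1197/1250 ≈ 0.957600
step 4 [4y] swap r/1=623/38854: DF=(1 − 623/38854·(0.996100+0.994000+0.957600))/(1+623/38854) = 9377/10000 ≈ 0.937700
step 5 [5y] zero: DF = P = 8907/10000 ≈ 0.890700
step 6 [6y] swap r/1=1578/56183: DF=(1 − 1578/56183·(0.996100+0.994000+0.957600+0.937700+0.890700))/(1+1578/56183) = 4211/5000 ≈ 0.842200
step 7 [7y] zero: DF = P = 1037/1250 ≈ 0.829600

1 1 9961/10000
2 2 497/500
3 3 1197/1250
4 4 9377/10000
5 5 8907/10000
6 6 4211/5000
7 7 1037/1250
s(5y) = (1/(8907/10000) − 1)/(5) = 1093/44535 ≈ 2.4542%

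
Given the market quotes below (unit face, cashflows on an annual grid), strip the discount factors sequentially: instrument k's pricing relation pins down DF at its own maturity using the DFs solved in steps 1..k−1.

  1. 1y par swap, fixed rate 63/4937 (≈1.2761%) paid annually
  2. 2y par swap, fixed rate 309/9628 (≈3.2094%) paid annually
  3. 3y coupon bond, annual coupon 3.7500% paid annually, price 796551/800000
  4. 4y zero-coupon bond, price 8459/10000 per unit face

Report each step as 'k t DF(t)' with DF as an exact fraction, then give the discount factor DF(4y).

1 1 4937/5000
2 2 4691/5000
3 3 8901/10000
4 4 8459/10000
DF(4y) = 8459/10000 ≈ 0.845900

step 1 [1y] swap r/1=63/4937: DF=(1 − 63/4937·(0))/(1+63/4937) = 4937/5000 ≈ 0.987400
step 2 [2y] swap r/1=309/9628: DF=(1 − 309/9628·(0.987400))/(1+309/9628) = 4691/5000 ≈ 0.938200
step 3 [3y] bond c/1=3/80: DF=(796551/800000 − 3/80·(0.987400+0.938200))/(1+3/80) = 8901/10000 ≈ 0.890100
step 4 [4y] zero: DF = P = 8459/10000 ≈ 0.845900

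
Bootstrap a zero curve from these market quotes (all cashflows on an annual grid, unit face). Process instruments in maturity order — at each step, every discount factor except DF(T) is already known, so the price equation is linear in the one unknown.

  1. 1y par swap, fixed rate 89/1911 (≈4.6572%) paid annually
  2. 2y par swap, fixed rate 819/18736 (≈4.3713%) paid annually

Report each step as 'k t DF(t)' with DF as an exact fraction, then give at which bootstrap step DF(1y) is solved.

1 1 1911/2000
2 2 9181/10000
DF(1y) is solved at step 1

step 1 [1y] swap r/1=89/1911: DF=(1 − 89/1911·(0))/(1+89/1911) = 1911/2000 ≈ 0.955500
step 2 [2y] swap r/1=819/18736: DF=(1 − 819/18736·(0.955500))/(1+819/18736) = 9181/10000 ≈ 0.918100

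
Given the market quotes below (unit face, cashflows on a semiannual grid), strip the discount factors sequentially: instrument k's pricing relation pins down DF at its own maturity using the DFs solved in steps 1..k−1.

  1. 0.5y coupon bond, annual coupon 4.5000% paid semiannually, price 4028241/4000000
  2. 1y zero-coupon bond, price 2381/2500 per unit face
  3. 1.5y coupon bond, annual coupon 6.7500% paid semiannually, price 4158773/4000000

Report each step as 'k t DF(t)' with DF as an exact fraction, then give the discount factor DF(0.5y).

step 1 [0.5y] bond c/2=9/400: DF=(4028241/4000000 − 9/400·(0))/(1+9/400) = 9849/10000 ≈ 0.984900
step 2 [1y] zero: DF = P = 2381/2500 ≈ 0.952400
step 3 [1.5y] bond c/2=27/800: DF=(4158773/4000000 − 27/800·(0.984900+0.952400))/(1+27/800) = 377/400 ≈ 0.942500

1 1/2 9849/10000
2 1 2381/2500
3 3/2 377/400
DF(0.5y) = 9849/10000 ≈ 0.984900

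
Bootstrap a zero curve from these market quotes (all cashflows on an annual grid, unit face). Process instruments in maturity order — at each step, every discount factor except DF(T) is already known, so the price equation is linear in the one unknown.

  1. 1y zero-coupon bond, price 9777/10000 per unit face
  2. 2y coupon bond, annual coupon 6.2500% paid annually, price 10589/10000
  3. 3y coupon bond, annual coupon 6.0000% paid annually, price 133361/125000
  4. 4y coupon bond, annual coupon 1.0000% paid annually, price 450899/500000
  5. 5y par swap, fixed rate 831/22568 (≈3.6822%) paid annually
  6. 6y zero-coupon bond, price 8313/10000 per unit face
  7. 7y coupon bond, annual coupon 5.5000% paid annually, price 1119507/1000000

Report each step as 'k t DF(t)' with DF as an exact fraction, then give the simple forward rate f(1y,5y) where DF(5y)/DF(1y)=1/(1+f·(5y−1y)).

step 1 [1y] zero: DF = P = 9777/10000 ≈ 0.977700
step 2 [2y] bond c/1=1/16: DF=(10589/10000 − 1/16·(0.977700))/(1+1/16) = 9391/10000 ≈ 0.939100
step 3 [3y] bond c/1=3/50: DF=(133361/125000 − 3/50·(0.977700+0.939100))/(1+3/50) = 449/500 ≈ 0.898000
step 4 [4y] bond c/1=1/100: DF=(450899/500000 − 1/100·(0.977700+0.939100+0.898000))/(1+1/100) = 173/200 ≈ 0.865000
step 5 [5y] swap r/1=831/22568: DF=(1 − 831/22568·(0.977700+0.939100+0.898000+0.865000))/(1+831/22568) = 4169/5000 ≈ 0.833800
step 6 [6y] zero: DF = P = 8313/10000 ≈ 0.831300
step 7 [7y] bond c/1=11/200: DF=(1119507/1000000 − 11/200·(0.977700+0.939100+0.898000+0.865000+0.833800+0.831300))/(1+11/200) = 313/400 ≈ 0.782500

1 1 9777/10000
2 2 9391/10000
3 3 449/500
4 4 173/200
5 5 4169/5000
6 6 8313/10000
7 7 313/400
f(1y,5y) = ((9777/10000)/(4169/5000) − 1)/(4) = 1439/33352 ≈ 4.3146%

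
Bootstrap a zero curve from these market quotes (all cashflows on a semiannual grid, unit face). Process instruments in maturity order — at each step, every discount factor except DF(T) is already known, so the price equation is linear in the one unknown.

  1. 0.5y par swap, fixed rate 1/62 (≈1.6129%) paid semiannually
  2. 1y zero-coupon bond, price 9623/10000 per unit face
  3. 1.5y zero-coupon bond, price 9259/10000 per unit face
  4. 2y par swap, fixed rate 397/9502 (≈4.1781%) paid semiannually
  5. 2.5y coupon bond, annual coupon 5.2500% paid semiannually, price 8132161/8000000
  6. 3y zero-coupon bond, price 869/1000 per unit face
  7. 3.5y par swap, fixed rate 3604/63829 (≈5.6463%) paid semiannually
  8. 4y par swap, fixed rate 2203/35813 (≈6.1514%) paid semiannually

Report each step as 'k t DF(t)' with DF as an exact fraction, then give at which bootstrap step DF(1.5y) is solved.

step 1 [0.5y] swap r/2=1/124: DF=(1 − 1/124·(0))/(1+1/124) = 124/125 ≈ 0.992000
step 2 [1y] zero: DF = P = 9623/10000 ≈ 0.962300
step 3 [1.5y] zero: DF = P = 9259/10000 ≈ 0.925900
step 4 [2y] swap r/2=397/19004: DF=(1 − 397/19004·(0.992000+0.962300+0.925900))/(1+397/19004) = 4603/5000 ≈ 0.920600
step 5 [2.5y] bond c/2=21/800: DF=(8132161/8000000 − 21/800·(0.992000+0.962300+0.925900+0.920600))/(1+21/800) = 8933/10000 ≈ 0.893300
step 6 [3y] zero: DF = P = 869/1000 ≈ 0.869000
step 7 [3.5y] swap r/2=1802/63829: DF=(1 − 1802/63829·(0.992000+0.962300+0.925900+0.920600+0.893300+0.869000))/(1+1802/63829) = 4099/5000 ≈ 0.819800
step 8 [4y] swap r/2=2203/71626: DF=(1 − 2203/71626·(0.992000+0.962300+0.925900+0.920600+0.893300+0.869000+0.819800))/(1+2203/71626) = 7797/10000 ≈ 0.779700

1 1/2 124/125
2 1 9623/10000
3 3/2 9259/10000
4 2 4603/5000
5 5/2 8933/10000
6 3 869/1000
7 7/2 4099/5000
8 4 7797/10000
DF(1.5y) is solved at step 3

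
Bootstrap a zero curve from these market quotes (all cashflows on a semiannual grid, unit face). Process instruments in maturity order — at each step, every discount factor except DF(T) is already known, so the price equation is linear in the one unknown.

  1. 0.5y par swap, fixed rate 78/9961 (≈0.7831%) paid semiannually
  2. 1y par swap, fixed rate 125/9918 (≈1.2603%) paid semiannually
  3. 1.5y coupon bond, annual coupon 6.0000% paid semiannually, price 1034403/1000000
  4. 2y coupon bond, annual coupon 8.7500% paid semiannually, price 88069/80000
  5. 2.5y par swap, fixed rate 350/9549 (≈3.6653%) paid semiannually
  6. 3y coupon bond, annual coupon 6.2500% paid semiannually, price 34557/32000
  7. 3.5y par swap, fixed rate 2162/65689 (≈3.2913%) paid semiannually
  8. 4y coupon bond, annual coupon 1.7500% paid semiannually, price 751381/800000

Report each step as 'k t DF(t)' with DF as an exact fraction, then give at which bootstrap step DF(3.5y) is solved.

1 1/2 9961/10000
2 1 79/80
3 3/2 1893/2000
4 2 9319/10000
5 5/2 73/80
6 3 361/400
7 7/2 8919/10000
8 4 8741/10000
DF(3.5y) is solved at step 7

step 1 [0.5y] swap r/2=39/9961: DF=(1 − 39/9961·(0))/(1+39/9961) = 9961/10000 ≈ 0.996100
step 2 [1y] swap r/2=125/19836: DF=(1 − 125/19836·(0.996100))/(1+125/19836) = 79/80 ≈ 0.987500
step 3 [1.5y] bond c/2=3/100: DF=(1034403/1000000 − 3/100·(0.996100+0.987500))/(1+3/100) = 1893/2000 ≈ 0.946500
step 4 [2y] bond c/2=7/160: DF=(88069/80000 − 7/160·(0.996100+0.987500+0.946500))/(1+7/160) = 9319/10000 ≈ 0.931900
step 5 [2.5y] swap r/2=175/9549: DF=(1 − 175/9549·(0.996100+0.987500+0.946500+0.931900))/(1+175/9549) = 73/80 ≈ 0.912500
step 6 [3y] bond c/2=1/32: DF=(34557/32000 − 1/32·(0.996100+0.987500+0.946500+0.931900+0.912500))/(1+1/32) = 361/400 ≈ 0.902500
step 7 [3.5y] swap r/2=1081/65689: DF=(1 − 1081/65689·(0.996100+0.987500+0.946500+0.931900+0.912500+0.902500))/(1+1081/65689) = 8919/10000 ≈ 0.891900
step 8 [4y] bond c/2=7/800: DF=(751381/800000 − 7/800·(0.996100+0.987500+0.946500+0.931900+0.912500+0.902500+0.891900))/(1+7/800) = 8741/10000 ≈ 0.874100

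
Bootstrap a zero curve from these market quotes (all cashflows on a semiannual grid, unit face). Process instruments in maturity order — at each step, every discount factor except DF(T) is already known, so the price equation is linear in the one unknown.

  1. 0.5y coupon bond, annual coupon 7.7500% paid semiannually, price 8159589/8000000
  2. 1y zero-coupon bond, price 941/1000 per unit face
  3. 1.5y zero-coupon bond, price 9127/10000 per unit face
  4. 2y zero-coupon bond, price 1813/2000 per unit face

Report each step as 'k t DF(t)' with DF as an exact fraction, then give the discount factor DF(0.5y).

step 1 [0.5y] bond c/2=31/800: DF=(8159589/8000000 − 31/800·(0))/(1+31/800) = 9819/10000 ≈ 0.981900
step 2 [1y] zero: DF = P = 941/1000 ≈ 0.941000
step 3 [1.5y] zero: DF = P = 9127/10000 ≈ 0.912700
step 4 [2y] zero: DF = P = 1813/2000 ≈ 0.906500

1 1/2 9819/10000
2 1 941/1000
3 3/2 9127/10000
4 2 1813/2000
DF(0.5y) = 9819/10000 ≈ 0.981900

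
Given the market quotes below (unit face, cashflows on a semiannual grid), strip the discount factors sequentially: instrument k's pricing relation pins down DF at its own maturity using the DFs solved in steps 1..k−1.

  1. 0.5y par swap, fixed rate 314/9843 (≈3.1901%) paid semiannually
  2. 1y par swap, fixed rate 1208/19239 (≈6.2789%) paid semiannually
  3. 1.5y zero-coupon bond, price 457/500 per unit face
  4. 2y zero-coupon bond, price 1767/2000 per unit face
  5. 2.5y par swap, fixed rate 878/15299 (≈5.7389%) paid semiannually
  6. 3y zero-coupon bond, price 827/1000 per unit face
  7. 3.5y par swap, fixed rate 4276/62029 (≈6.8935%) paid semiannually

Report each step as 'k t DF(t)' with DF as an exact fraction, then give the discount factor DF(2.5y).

step 1 [0.5y] swap r/2=157/9843: DF=(1 − 157/9843·(0))/(1+157/9843) = 9843/10000 ≈ 0.984300
step 2 [1y] swap r/2=604/19239: DF=(1 − 604/19239·(0.984300))/(1+604/19239) = 2349/2500 ≈ 0.939600
step 3 [1.5y] zero: DF = P = 457/500 ≈ 0.914000
step 4 [2y] zero: DF = P = 1767/2000 ≈ 0.883500
step 5 [2.5y] swap r/2=439/15299: DF=(1 − 439/15299·(0.984300+0.939600+0.914000+0.883500))/(1+439/15299) = 8683/10000 ≈ 0.868300
step 6 [3y] zero: DF = P = 827/1000 ≈ 0.827000
step 7 [3.5y] swap r/2=2138/62029: DF=(1 − 2138/62029·(0.984300+0.939600+0.914000+0.883500+0.868300+0.827000))/(1+2138/62029) = 3931/5000 ≈ 0.786200

1 1/2 9843/10000
2 1 2349/2500
3 3/2 457/500
4 2 1767/2000
5 5/2 8683/10000
6 3 827/1000
7 7/2 3931/5000
DF(2.5y) = 8683/10000 ≈ 0.868300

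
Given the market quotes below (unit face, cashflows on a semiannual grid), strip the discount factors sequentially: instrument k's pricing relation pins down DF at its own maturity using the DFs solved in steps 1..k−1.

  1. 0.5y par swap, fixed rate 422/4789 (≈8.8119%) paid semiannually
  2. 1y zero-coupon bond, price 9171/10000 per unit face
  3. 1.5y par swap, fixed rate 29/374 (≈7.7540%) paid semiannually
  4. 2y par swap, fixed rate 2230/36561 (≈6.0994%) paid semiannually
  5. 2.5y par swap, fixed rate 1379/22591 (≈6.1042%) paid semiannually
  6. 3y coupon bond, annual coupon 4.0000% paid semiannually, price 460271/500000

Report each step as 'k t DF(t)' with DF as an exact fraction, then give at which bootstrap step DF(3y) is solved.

1 1/2 4789/5000
2 1 9171/10000
3 3/2 8927/10000
4 2 1777/2000
5 5/2 8621/10000
6 3 8139/10000
DF(3y) is solved at step 6

step 1 [0.5y] swap r/2=211/4789: DF=(1 − 211/4789·(0))/(1+211/4789) = 4789/5000 ≈ 0.957800
step 2 [1y] zero: DF = P = 9171/10000 ≈ 0.917100
step 3 [1.5y] swap r/2=29/748: DF=(1 − 29/748·(0.957800+0.917100))/(1+29/748) = 8927/10000 ≈ 0.892700
step 4 [2y] swap r/2=1115/36561: DF=(1 − 1115/36561·(0.957800+0.917100+0.892700))/(1+1115/36561) = 1777/2000 ≈ 0.888500
step 5 [2.5y] swap r/2=1379/45182: DF=(1 − 1379/45182·(0.957800+0.917100+0.892700+0.888500))/(1+1379/45182) = 8621/10000 ≈ 0.862100
step 6 [3y] bond c/2=1/50: DF=(460271/500000 − 1/50·(0.957800+0.917100+0.892700+0.888500+0.862100))/(1+1/50) = 8139/10000 ≈ 0.813900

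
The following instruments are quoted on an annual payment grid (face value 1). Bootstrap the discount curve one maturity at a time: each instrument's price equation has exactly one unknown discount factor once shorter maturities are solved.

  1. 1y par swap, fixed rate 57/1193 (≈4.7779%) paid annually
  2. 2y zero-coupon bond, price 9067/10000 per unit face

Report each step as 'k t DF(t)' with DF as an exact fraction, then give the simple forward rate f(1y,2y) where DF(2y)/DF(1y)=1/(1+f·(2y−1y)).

1 1 1193/1250
2 2 9067/10000
f(1y,2y) = ((1193/1250)/(9067/10000) − 1)/(1) = 477/9067 ≈ 5.2608%

step 1 [1y] swap r/1=57/1193: DF=(1 − 57/1193·(0))/(1+57/1193) = 1193/1250 ≈ 0.954400
step 2 [2y] zero: DF = P = 9067/10000 ≈ 0.906700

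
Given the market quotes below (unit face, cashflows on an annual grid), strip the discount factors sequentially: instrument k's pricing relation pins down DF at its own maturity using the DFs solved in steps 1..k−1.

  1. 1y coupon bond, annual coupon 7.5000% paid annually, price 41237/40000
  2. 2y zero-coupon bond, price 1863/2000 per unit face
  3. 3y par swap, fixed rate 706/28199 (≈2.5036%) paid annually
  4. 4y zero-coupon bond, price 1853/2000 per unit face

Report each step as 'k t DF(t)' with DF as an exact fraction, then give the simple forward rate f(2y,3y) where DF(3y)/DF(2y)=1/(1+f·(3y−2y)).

step 1 [1y] bond c/1=3/40: DF=(41237/40000 − 3/40·(0))/(1+3/40) = 959/1000 ≈ 0.959000
step 2 [2y] zero: DF = P = 1863/2000 ≈ 0.931500
step 3 [3y] swap r/1=706/28199: DF=(1 − 706/28199·(0.959000+0.931500))/(1+706/28199) = 4647/5000 ≈ 0.929400
step 4 [4y] zero: DF = P = 1853/2000 ≈ 0.926500

1 1 959/1000
2 2 1863/2000
3 3 4647/5000
4 4 1853/2000
f(2y,3y) = ((1863/2000)/(4647/5000) − 1)/(1) = 7/3098 ≈ 0.2260%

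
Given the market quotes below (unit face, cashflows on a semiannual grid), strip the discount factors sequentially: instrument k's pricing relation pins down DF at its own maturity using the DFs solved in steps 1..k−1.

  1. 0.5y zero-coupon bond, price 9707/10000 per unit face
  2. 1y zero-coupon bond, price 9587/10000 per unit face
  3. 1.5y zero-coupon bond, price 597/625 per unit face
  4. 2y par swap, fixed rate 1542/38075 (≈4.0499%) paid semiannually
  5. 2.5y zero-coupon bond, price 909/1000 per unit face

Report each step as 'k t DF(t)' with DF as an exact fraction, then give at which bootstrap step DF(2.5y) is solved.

step 1 [0.5y] zero: DF = P = 9707/10000 ≈ 0.970700
step 2 [1y] zero: DF = P = 9587/10000 ≈ 0.958700
step 3 [1.5y] zero: DF = P = 597/625 ≈ 0.955200
step 4 [2y] swap r/2=771/38075: DF=(1 − 771/38075·(0.970700+0.958700+0.955200))/(1+771/38075) = 9229/10000 ≈ 0.922900
step 5 [2.5y] zero: DF = P = 909/1000 ≈ 0.909000

1 1/2 9707/10000
2 1 9587/10000
3 3/2 597/625
4 2 9229/10000
5 5/2 909/1000
DF(2.5y) is solved at step 5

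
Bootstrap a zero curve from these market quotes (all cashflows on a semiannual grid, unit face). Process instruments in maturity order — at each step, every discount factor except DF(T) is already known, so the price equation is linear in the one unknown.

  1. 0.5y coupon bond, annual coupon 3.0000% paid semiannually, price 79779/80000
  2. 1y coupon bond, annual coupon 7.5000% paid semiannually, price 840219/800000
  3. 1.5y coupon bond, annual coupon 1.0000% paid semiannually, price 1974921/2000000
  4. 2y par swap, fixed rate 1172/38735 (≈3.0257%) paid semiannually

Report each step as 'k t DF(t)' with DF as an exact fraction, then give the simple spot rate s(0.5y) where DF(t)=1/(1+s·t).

step 1 [0.5y] bond c/2=3/200: DF=(79779/80000 − 3/200·(0))/(1+3/200) = 393/400 ≈ 0.982500
step 2 [1y] bond c/2=3/80: DF=(840219/800000 − 3/80·(0.982500))/(1+3/80) = 1221/1250 ≈ 0.976800
step 3 [1.5y] bond c/2=1/200: DF=(1974921/2000000 − 1/200·(0.982500+0.976800))/(1+1/200) = 608/625 ≈ 0.972800
step 4 [2y] swap r/2=586/38735: DF=(1 − 586/38735·(0.982500+0.976800+0.972800))/(1+586/38735) = 4707/5000 ≈ 0.941400

1 1/2 393/400
2 1 1221/1250
3 3/2 608/625
4 2 4707/5000
s(0.5y) = (1/(393/400) − 1)/(1/2) = 14/393 ≈ 3.5623%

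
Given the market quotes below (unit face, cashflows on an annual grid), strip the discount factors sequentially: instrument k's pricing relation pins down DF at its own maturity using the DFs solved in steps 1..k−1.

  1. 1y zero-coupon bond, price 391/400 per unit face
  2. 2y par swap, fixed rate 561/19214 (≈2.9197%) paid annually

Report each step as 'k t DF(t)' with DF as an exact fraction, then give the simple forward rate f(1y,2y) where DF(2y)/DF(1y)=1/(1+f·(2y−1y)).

step 1 [1y] zero: DF = P = 391/400 ≈ 0.977500
step 2 [2y] swap r/1=561/19214: DF=(1 − 561/19214·(0.977500))/(1+561/19214) = 9439/10000 ≈ 0.943900

1 1 391/400
2 2 9439/10000
f(1y,2y) = ((391/400)/(9439/10000) − 1)/(1) = 336/9439 ≈ 3.5597%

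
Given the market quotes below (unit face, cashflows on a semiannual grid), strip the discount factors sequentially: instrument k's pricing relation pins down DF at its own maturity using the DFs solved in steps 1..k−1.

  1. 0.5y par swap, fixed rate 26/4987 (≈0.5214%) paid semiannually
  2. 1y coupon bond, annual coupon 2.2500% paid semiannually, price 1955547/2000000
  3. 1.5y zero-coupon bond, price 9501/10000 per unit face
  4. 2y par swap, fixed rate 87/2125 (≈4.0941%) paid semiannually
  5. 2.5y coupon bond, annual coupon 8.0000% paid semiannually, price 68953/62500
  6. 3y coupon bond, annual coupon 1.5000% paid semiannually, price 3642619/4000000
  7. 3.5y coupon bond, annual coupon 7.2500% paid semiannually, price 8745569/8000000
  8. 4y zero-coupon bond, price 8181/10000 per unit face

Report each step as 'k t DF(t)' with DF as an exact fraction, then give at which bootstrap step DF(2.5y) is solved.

1 1/2 4987/5000
2 1 4779/5000
3 3/2 9501/10000
4 2 9217/10000
5 5/2 9137/10000
6 3 4343/5000
7 7/2 2147/2500
8 4 8181/10000
DF(2.5y) is solved at step 5

step 1 [0.5y] swap r/2=13/4987: DF=(1 − 13/4987·(0))/(1+13/4987) = 4987/5000 ≈ 0.997400
step 2 [1y] bond c/2=9/800: DF=(1955547/2000000 − 9/800·(0.997400))/(1+9/800) = 4779/5000 ≈ 0.955800
step 3 [1.5y] zero: DF = P = 9501/10000 ≈ 0.950100
step 4 [2y] swap r/2=87/4250: DF=(1 − 87/4250·(0.997400+0.955800+0.950100))/(1+87/4250) = 9217/10000 ≈ 0.921700
step 5 [2.5y] bond c/2=1/25: DF=(68953/62500 − 1/25·(0.997400+0.955800+0.950100+0.921700))/(1+1/25) = 9137/10000 ≈ 0.913700
step 6 [3y] bond c/2=3/400: DF=(3642619/4000000 − 3/400·(0.997400+0.955800+0.950100+0.921700+0.913700))/(1+3/400) = 4343/5000 ≈ 0.868600
step 7 [3.5y] bond c/2=29/800: DF=(8745569/8000000 − 29/800·(0.997400+0.955800+0.950100+0.921700+0.913700+0.868600))/(1+29/800) = 2147/2500 ≈ 0.858800
step 8 [4y] zero: DF = P = 8181/10000 ≈ 0.818100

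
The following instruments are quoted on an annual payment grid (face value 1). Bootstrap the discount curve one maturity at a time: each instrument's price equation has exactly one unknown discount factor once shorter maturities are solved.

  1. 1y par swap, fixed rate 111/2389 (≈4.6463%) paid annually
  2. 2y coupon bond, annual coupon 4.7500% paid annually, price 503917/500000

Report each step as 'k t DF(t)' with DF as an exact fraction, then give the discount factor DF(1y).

1 1 2389/2500
2 2 2297/2500
DF(1y) = 2389/2500 ≈ 0.955600

step 1 [1y] swap r/1=111/2389: DF=(1 − 111/2389·(0))/(1+111/2389) = 2389/2500 ≈ 0.955600
step 2 [2y] bond c/1=19/400: DF=(503917/500000 − 19/400·(0.955600))/(1+19/400) = 2297/2500 ≈ 0.918800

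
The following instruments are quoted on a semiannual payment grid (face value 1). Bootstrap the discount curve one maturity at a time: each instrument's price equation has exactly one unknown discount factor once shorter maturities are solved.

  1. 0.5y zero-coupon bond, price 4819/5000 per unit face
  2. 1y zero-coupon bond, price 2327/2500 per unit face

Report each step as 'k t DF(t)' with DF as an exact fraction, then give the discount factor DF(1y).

1 1/2 4819/5000
2 1 2327/2500
DF(1y) = 2327/2500 ≈ 0.930800

step 1 [0.5y] zero: DF = P = 4819/5000 ≈ 0.963800
step 2 [1y] zero: DF = P = 2327/2500 ≈ 0.930800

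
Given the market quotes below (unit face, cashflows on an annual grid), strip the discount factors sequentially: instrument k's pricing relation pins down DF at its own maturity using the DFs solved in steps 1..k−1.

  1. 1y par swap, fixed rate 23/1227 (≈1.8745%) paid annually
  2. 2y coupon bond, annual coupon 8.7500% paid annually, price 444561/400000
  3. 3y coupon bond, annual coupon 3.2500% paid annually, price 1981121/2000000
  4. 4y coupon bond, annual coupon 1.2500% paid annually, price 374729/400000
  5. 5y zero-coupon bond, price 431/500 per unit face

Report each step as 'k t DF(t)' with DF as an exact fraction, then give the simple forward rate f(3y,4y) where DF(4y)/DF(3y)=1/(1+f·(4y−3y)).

1 1 1227/1250
2 2 943/1000
3 3 2247/2500
4 4 1113/1250
5 5 431/500
f(3y,4y) = ((2247/2500)/(1113/1250) − 1)/(1) = 1/106 ≈ 0.9434%

step 1 [1y] swap r/1=23/1227: DF=(1 − 23/1227·(0))/(1+23/1227) = 1227/1250 ≈ 0.981600
step 2 [2y] bond c/1=7/80: DF=(444561/400000 − 7/80·(0.981600))/(1+7/80) = 943/1000 ≈ 0.943000
step 3 [3y] bond c/1=13/400: DF=(1981121/2000000 − 13/400·(0.981600+0.943000))/(1+13/400) = 2247/2500 ≈ 0.898800
step 4 [4y] bond c/1=1/80: DF=(374729/400000 − 1/80·(0.981600+0.943000+0.898800))/(1+1/80) = 1113/1250 ≈ 0.890400
step 5 [5y] zero: DF = P = 431/500 ≈ 0.862000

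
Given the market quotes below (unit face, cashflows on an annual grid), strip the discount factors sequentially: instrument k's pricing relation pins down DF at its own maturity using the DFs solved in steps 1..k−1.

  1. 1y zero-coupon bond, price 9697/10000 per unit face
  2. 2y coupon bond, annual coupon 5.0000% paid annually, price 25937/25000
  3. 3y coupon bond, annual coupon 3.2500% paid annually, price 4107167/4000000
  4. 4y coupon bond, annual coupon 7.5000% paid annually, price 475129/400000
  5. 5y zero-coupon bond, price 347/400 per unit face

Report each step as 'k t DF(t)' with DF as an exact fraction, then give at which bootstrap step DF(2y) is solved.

step 1 [1y] zero: DF = P = 9697/10000 ≈ 0.969700
step 2 [2y] bond c/1=1/20: DF=(25937/25000 − 1/20·(0.969700))/(1+1/20) = 9419/10000 ≈ 0.941900
step 3 [3y] bond c/1=13/400: DF=(4107167/4000000 − 13/400·(0.969700+0.941900))/(1+13/400) = 9343/10000 ≈ 0.934300
step 4 [4y] bond c/1=3/40: DF=(475129/400000 − 3/40·(0.969700+0.941900+0.934300))/(1+3/40) = 1133/1250 ≈ 0.906400
step 5 [5y] zero: DF = P = 347/400 ≈ 0.867500

1 1 9697/10000
2 2 9419/10000
3 3 9343/10000
4 4 1133/1250
5 5 347/400
DF(2y) is solved at step 2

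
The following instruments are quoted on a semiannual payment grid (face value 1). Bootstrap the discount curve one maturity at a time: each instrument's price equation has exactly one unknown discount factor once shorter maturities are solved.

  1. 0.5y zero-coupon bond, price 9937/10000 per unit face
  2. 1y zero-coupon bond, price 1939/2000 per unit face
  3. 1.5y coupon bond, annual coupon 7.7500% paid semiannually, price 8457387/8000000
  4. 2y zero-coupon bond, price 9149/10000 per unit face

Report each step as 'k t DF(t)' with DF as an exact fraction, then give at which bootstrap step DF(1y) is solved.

1 1/2 9937/10000
2 1 1939/2000
3 3/2 1889/2000
4 2 9149/10000
DF(1y) is solved at step 2

step 1 [0.5y] zero: DF = P = 9937/10000 ≈ 0.993700
step 2 [1y] zero: DF = P = 1939/2000 ≈ 0.969500
step 3 [1.5y] bond c/2=31/800: DF=(8457387/8000000 − 31/800·(0.993700+0.969500))/(1+31/800) = 1889/2000 ≈ 0.944500
step 4 [2y] zero: DF = P = 9149/10000 ≈ 0.914900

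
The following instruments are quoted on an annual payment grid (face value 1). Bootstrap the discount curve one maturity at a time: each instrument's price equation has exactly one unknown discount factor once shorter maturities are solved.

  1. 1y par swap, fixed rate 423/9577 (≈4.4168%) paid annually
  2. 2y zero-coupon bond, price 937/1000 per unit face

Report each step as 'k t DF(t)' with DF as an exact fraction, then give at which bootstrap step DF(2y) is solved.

1 1 9577/10000
2 2 937/1000
DF(2y) is solved at step 2

step 1 [1y] swap r/1=423/9577: DF=(1 − 423/9577·(0))/(1+423/9577) = 9577/10000 ≈ 0.957700
step 2 [2y] zero: DF = P = 937/1000 ≈ 0.937000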